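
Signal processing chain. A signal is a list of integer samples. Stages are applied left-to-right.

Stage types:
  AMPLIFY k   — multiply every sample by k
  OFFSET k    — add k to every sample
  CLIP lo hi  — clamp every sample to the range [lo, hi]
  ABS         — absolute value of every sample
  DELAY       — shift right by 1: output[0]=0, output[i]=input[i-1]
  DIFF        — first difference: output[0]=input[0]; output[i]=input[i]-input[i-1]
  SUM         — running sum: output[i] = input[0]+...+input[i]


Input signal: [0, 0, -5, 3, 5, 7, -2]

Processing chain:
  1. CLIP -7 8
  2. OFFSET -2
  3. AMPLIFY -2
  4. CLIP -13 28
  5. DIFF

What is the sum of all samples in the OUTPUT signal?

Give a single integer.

Answer: 8

Derivation:
Input: [0, 0, -5, 3, 5, 7, -2]
Stage 1 (CLIP -7 8): clip(0,-7,8)=0, clip(0,-7,8)=0, clip(-5,-7,8)=-5, clip(3,-7,8)=3, clip(5,-7,8)=5, clip(7,-7,8)=7, clip(-2,-7,8)=-2 -> [0, 0, -5, 3, 5, 7, -2]
Stage 2 (OFFSET -2): 0+-2=-2, 0+-2=-2, -5+-2=-7, 3+-2=1, 5+-2=3, 7+-2=5, -2+-2=-4 -> [-2, -2, -7, 1, 3, 5, -4]
Stage 3 (AMPLIFY -2): -2*-2=4, -2*-2=4, -7*-2=14, 1*-2=-2, 3*-2=-6, 5*-2=-10, -4*-2=8 -> [4, 4, 14, -2, -6, -10, 8]
Stage 4 (CLIP -13 28): clip(4,-13,28)=4, clip(4,-13,28)=4, clip(14,-13,28)=14, clip(-2,-13,28)=-2, clip(-6,-13,28)=-6, clip(-10,-13,28)=-10, clip(8,-13,28)=8 -> [4, 4, 14, -2, -6, -10, 8]
Stage 5 (DIFF): s[0]=4, 4-4=0, 14-4=10, -2-14=-16, -6--2=-4, -10--6=-4, 8--10=18 -> [4, 0, 10, -16, -4, -4, 18]
Output sum: 8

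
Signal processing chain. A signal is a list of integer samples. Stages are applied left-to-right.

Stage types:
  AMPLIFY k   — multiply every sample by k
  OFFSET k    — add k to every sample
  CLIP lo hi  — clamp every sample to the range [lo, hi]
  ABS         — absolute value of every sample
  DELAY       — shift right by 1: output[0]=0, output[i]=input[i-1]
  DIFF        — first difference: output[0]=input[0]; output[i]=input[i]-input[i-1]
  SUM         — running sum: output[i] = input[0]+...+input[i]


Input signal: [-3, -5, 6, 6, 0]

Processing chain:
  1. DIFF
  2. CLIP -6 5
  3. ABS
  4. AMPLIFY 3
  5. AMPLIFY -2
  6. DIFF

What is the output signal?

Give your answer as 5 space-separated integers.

Answer: -18 6 -18 30 -36

Derivation:
Input: [-3, -5, 6, 6, 0]
Stage 1 (DIFF): s[0]=-3, -5--3=-2, 6--5=11, 6-6=0, 0-6=-6 -> [-3, -2, 11, 0, -6]
Stage 2 (CLIP -6 5): clip(-3,-6,5)=-3, clip(-2,-6,5)=-2, clip(11,-6,5)=5, clip(0,-6,5)=0, clip(-6,-6,5)=-6 -> [-3, -2, 5, 0, -6]
Stage 3 (ABS): |-3|=3, |-2|=2, |5|=5, |0|=0, |-6|=6 -> [3, 2, 5, 0, 6]
Stage 4 (AMPLIFY 3): 3*3=9, 2*3=6, 5*3=15, 0*3=0, 6*3=18 -> [9, 6, 15, 0, 18]
Stage 5 (AMPLIFY -2): 9*-2=-18, 6*-2=-12, 15*-2=-30, 0*-2=0, 18*-2=-36 -> [-18, -12, -30, 0, -36]
Stage 6 (DIFF): s[0]=-18, -12--18=6, -30--12=-18, 0--30=30, -36-0=-36 -> [-18, 6, -18, 30, -36]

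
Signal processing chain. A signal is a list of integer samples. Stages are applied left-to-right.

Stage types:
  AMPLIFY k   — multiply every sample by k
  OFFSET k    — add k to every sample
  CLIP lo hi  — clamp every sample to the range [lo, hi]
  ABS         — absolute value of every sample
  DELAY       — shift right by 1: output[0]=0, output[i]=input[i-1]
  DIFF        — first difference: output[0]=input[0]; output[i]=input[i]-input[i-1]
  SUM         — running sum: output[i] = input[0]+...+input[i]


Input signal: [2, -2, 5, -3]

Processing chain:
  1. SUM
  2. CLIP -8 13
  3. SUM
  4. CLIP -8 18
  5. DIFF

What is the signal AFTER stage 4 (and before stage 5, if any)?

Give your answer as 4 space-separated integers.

Answer: 2 2 7 9

Derivation:
Input: [2, -2, 5, -3]
Stage 1 (SUM): sum[0..0]=2, sum[0..1]=0, sum[0..2]=5, sum[0..3]=2 -> [2, 0, 5, 2]
Stage 2 (CLIP -8 13): clip(2,-8,13)=2, clip(0,-8,13)=0, clip(5,-8,13)=5, clip(2,-8,13)=2 -> [2, 0, 5, 2]
Stage 3 (SUM): sum[0..0]=2, sum[0..1]=2, sum[0..2]=7, sum[0..3]=9 -> [2, 2, 7, 9]
Stage 4 (CLIP -8 18): clip(2,-8,18)=2, clip(2,-8,18)=2, clip(7,-8,18)=7, clip(9,-8,18)=9 -> [2, 2, 7, 9]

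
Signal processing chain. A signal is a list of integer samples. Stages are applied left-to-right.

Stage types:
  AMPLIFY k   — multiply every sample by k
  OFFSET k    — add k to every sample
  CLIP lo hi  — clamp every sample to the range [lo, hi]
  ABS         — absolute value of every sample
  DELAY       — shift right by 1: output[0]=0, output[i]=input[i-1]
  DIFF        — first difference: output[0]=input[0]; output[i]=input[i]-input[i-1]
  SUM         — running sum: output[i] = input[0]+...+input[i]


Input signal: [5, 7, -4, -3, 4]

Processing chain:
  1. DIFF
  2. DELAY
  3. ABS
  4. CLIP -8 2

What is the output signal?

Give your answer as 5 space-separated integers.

Answer: 0 2 2 2 1

Derivation:
Input: [5, 7, -4, -3, 4]
Stage 1 (DIFF): s[0]=5, 7-5=2, -4-7=-11, -3--4=1, 4--3=7 -> [5, 2, -11, 1, 7]
Stage 2 (DELAY): [0, 5, 2, -11, 1] = [0, 5, 2, -11, 1] -> [0, 5, 2, -11, 1]
Stage 3 (ABS): |0|=0, |5|=5, |2|=2, |-11|=11, |1|=1 -> [0, 5, 2, 11, 1]
Stage 4 (CLIP -8 2): clip(0,-8,2)=0, clip(5,-8,2)=2, clip(2,-8,2)=2, clip(11,-8,2)=2, clip(1,-8,2)=1 -> [0, 2, 2, 2, 1]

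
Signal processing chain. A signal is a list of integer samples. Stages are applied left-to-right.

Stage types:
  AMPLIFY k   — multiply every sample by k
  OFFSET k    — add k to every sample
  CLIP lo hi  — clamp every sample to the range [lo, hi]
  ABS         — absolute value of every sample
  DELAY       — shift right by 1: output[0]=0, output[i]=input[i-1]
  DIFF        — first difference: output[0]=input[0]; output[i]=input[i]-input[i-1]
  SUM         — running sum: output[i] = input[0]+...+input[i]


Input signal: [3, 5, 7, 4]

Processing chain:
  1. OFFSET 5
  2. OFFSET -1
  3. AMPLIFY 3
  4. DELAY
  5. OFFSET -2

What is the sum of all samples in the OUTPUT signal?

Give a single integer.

Answer: 73

Derivation:
Input: [3, 5, 7, 4]
Stage 1 (OFFSET 5): 3+5=8, 5+5=10, 7+5=12, 4+5=9 -> [8, 10, 12, 9]
Stage 2 (OFFSET -1): 8+-1=7, 10+-1=9, 12+-1=11, 9+-1=8 -> [7, 9, 11, 8]
Stage 3 (AMPLIFY 3): 7*3=21, 9*3=27, 11*3=33, 8*3=24 -> [21, 27, 33, 24]
Stage 4 (DELAY): [0, 21, 27, 33] = [0, 21, 27, 33] -> [0, 21, 27, 33]
Stage 5 (OFFSET -2): 0+-2=-2, 21+-2=19, 27+-2=25, 33+-2=31 -> [-2, 19, 25, 31]
Output sum: 73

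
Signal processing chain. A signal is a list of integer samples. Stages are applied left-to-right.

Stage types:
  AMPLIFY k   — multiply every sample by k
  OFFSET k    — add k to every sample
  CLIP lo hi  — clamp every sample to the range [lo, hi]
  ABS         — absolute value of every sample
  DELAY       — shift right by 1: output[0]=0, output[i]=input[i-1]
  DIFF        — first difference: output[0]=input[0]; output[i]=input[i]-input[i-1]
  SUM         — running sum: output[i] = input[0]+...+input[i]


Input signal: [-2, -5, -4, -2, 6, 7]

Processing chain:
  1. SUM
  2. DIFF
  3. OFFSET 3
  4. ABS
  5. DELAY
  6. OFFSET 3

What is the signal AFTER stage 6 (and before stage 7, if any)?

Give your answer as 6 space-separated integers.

Answer: 3 4 5 4 4 12

Derivation:
Input: [-2, -5, -4, -2, 6, 7]
Stage 1 (SUM): sum[0..0]=-2, sum[0..1]=-7, sum[0..2]=-11, sum[0..3]=-13, sum[0..4]=-7, sum[0..5]=0 -> [-2, -7, -11, -13, -7, 0]
Stage 2 (DIFF): s[0]=-2, -7--2=-5, -11--7=-4, -13--11=-2, -7--13=6, 0--7=7 -> [-2, -5, -4, -2, 6, 7]
Stage 3 (OFFSET 3): -2+3=1, -5+3=-2, -4+3=-1, -2+3=1, 6+3=9, 7+3=10 -> [1, -2, -1, 1, 9, 10]
Stage 4 (ABS): |1|=1, |-2|=2, |-1|=1, |1|=1, |9|=9, |10|=10 -> [1, 2, 1, 1, 9, 10]
Stage 5 (DELAY): [0, 1, 2, 1, 1, 9] = [0, 1, 2, 1, 1, 9] -> [0, 1, 2, 1, 1, 9]
Stage 6 (OFFSET 3): 0+3=3, 1+3=4, 2+3=5, 1+3=4, 1+3=4, 9+3=12 -> [3, 4, 5, 4, 4, 12]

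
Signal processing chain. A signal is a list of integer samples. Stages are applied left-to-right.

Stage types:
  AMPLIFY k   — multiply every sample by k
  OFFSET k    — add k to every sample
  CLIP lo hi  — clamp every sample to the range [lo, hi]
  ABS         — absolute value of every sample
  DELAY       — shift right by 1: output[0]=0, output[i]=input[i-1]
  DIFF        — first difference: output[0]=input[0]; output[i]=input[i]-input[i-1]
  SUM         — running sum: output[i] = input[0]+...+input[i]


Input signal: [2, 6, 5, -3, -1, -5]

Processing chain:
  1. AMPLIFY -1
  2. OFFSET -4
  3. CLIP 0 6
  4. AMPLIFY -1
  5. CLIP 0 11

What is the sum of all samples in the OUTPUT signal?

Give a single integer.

Answer: 0

Derivation:
Input: [2, 6, 5, -3, -1, -5]
Stage 1 (AMPLIFY -1): 2*-1=-2, 6*-1=-6, 5*-1=-5, -3*-1=3, -1*-1=1, -5*-1=5 -> [-2, -6, -5, 3, 1, 5]
Stage 2 (OFFSET -4): -2+-4=-6, -6+-4=-10, -5+-4=-9, 3+-4=-1, 1+-4=-3, 5+-4=1 -> [-6, -10, -9, -1, -3, 1]
Stage 3 (CLIP 0 6): clip(-6,0,6)=0, clip(-10,0,6)=0, clip(-9,0,6)=0, clip(-1,0,6)=0, clip(-3,0,6)=0, clip(1,0,6)=1 -> [0, 0, 0, 0, 0, 1]
Stage 4 (AMPLIFY -1): 0*-1=0, 0*-1=0, 0*-1=0, 0*-1=0, 0*-1=0, 1*-1=-1 -> [0, 0, 0, 0, 0, -1]
Stage 5 (CLIP 0 11): clip(0,0,11)=0, clip(0,0,11)=0, clip(0,0,11)=0, clip(0,0,11)=0, clip(0,0,11)=0, clip(-1,0,11)=0 -> [0, 0, 0, 0, 0, 0]
Output sum: 0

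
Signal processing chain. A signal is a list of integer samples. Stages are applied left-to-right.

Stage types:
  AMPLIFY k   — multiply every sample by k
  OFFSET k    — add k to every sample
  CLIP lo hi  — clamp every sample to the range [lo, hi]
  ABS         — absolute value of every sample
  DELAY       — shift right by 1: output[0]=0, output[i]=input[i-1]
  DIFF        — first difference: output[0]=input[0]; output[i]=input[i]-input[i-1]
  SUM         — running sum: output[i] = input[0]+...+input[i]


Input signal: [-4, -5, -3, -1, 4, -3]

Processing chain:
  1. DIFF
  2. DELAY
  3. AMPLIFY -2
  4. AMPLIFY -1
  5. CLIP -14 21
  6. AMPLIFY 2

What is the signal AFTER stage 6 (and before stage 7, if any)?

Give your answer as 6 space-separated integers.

Input: [-4, -5, -3, -1, 4, -3]
Stage 1 (DIFF): s[0]=-4, -5--4=-1, -3--5=2, -1--3=2, 4--1=5, -3-4=-7 -> [-4, -1, 2, 2, 5, -7]
Stage 2 (DELAY): [0, -4, -1, 2, 2, 5] = [0, -4, -1, 2, 2, 5] -> [0, -4, -1, 2, 2, 5]
Stage 3 (AMPLIFY -2): 0*-2=0, -4*-2=8, -1*-2=2, 2*-2=-4, 2*-2=-4, 5*-2=-10 -> [0, 8, 2, -4, -4, -10]
Stage 4 (AMPLIFY -1): 0*-1=0, 8*-1=-8, 2*-1=-2, -4*-1=4, -4*-1=4, -10*-1=10 -> [0, -8, -2, 4, 4, 10]
Stage 5 (CLIP -14 21): clip(0,-14,21)=0, clip(-8,-14,21)=-8, clip(-2,-14,21)=-2, clip(4,-14,21)=4, clip(4,-14,21)=4, clip(10,-14,21)=10 -> [0, -8, -2, 4, 4, 10]
Stage 6 (AMPLIFY 2): 0*2=0, -8*2=-16, -2*2=-4, 4*2=8, 4*2=8, 10*2=20 -> [0, -16, -4, 8, 8, 20]

Answer: 0 -16 -4 8 8 20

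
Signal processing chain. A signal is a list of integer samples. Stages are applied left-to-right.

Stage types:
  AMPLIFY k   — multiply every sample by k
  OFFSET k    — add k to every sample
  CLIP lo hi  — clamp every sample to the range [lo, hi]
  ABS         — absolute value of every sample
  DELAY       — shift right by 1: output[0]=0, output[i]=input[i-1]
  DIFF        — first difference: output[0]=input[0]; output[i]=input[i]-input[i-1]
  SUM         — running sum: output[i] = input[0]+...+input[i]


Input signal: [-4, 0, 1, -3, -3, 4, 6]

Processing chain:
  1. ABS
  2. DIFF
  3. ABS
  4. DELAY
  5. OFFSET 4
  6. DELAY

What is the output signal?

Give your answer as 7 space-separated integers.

Input: [-4, 0, 1, -3, -3, 4, 6]
Stage 1 (ABS): |-4|=4, |0|=0, |1|=1, |-3|=3, |-3|=3, |4|=4, |6|=6 -> [4, 0, 1, 3, 3, 4, 6]
Stage 2 (DIFF): s[0]=4, 0-4=-4, 1-0=1, 3-1=2, 3-3=0, 4-3=1, 6-4=2 -> [4, -4, 1, 2, 0, 1, 2]
Stage 3 (ABS): |4|=4, |-4|=4, |1|=1, |2|=2, |0|=0, |1|=1, |2|=2 -> [4, 4, 1, 2, 0, 1, 2]
Stage 4 (DELAY): [0, 4, 4, 1, 2, 0, 1] = [0, 4, 4, 1, 2, 0, 1] -> [0, 4, 4, 1, 2, 0, 1]
Stage 5 (OFFSET 4): 0+4=4, 4+4=8, 4+4=8, 1+4=5, 2+4=6, 0+4=4, 1+4=5 -> [4, 8, 8, 5, 6, 4, 5]
Stage 6 (DELAY): [0, 4, 8, 8, 5, 6, 4] = [0, 4, 8, 8, 5, 6, 4] -> [0, 4, 8, 8, 5, 6, 4]

Answer: 0 4 8 8 5 6 4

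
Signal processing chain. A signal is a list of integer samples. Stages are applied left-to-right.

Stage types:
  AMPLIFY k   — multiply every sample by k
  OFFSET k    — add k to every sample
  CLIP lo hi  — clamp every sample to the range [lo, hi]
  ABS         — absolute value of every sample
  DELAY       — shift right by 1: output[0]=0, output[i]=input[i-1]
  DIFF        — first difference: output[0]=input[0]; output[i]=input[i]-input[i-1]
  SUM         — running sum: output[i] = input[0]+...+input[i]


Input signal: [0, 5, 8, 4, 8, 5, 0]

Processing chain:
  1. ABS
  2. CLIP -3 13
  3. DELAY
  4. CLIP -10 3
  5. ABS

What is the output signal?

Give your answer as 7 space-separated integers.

Input: [0, 5, 8, 4, 8, 5, 0]
Stage 1 (ABS): |0|=0, |5|=5, |8|=8, |4|=4, |8|=8, |5|=5, |0|=0 -> [0, 5, 8, 4, 8, 5, 0]
Stage 2 (CLIP -3 13): clip(0,-3,13)=0, clip(5,-3,13)=5, clip(8,-3,13)=8, clip(4,-3,13)=4, clip(8,-3,13)=8, clip(5,-3,13)=5, clip(0,-3,13)=0 -> [0, 5, 8, 4, 8, 5, 0]
Stage 3 (DELAY): [0, 0, 5, 8, 4, 8, 5] = [0, 0, 5, 8, 4, 8, 5] -> [0, 0, 5, 8, 4, 8, 5]
Stage 4 (CLIP -10 3): clip(0,-10,3)=0, clip(0,-10,3)=0, clip(5,-10,3)=3, clip(8,-10,3)=3, clip(4,-10,3)=3, clip(8,-10,3)=3, clip(5,-10,3)=3 -> [0, 0, 3, 3, 3, 3, 3]
Stage 5 (ABS): |0|=0, |0|=0, |3|=3, |3|=3, |3|=3, |3|=3, |3|=3 -> [0, 0, 3, 3, 3, 3, 3]

Answer: 0 0 3 3 3 3 3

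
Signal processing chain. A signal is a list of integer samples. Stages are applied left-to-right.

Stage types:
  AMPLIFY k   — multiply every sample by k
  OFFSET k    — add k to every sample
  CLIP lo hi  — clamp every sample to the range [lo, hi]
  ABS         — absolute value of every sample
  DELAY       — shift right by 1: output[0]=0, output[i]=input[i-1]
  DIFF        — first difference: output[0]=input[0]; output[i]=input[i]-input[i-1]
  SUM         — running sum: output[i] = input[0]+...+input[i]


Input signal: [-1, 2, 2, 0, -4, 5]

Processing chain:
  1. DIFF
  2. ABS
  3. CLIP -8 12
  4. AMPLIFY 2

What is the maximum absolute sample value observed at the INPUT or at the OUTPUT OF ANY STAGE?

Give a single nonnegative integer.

Answer: 18

Derivation:
Input: [-1, 2, 2, 0, -4, 5] (max |s|=5)
Stage 1 (DIFF): s[0]=-1, 2--1=3, 2-2=0, 0-2=-2, -4-0=-4, 5--4=9 -> [-1, 3, 0, -2, -4, 9] (max |s|=9)
Stage 2 (ABS): |-1|=1, |3|=3, |0|=0, |-2|=2, |-4|=4, |9|=9 -> [1, 3, 0, 2, 4, 9] (max |s|=9)
Stage 3 (CLIP -8 12): clip(1,-8,12)=1, clip(3,-8,12)=3, clip(0,-8,12)=0, clip(2,-8,12)=2, clip(4,-8,12)=4, clip(9,-8,12)=9 -> [1, 3, 0, 2, 4, 9] (max |s|=9)
Stage 4 (AMPLIFY 2): 1*2=2, 3*2=6, 0*2=0, 2*2=4, 4*2=8, 9*2=18 -> [2, 6, 0, 4, 8, 18] (max |s|=18)
Overall max amplitude: 18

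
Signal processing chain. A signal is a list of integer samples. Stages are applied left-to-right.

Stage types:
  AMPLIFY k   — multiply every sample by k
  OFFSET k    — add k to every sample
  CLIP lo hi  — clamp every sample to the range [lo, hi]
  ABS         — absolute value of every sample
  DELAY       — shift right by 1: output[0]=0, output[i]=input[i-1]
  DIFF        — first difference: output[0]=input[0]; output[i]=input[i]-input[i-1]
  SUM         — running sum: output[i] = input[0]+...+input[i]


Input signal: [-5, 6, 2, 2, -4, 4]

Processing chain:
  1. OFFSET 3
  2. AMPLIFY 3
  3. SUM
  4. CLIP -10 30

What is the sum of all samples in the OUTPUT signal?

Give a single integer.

Answer: 135

Derivation:
Input: [-5, 6, 2, 2, -4, 4]
Stage 1 (OFFSET 3): -5+3=-2, 6+3=9, 2+3=5, 2+3=5, -4+3=-1, 4+3=7 -> [-2, 9, 5, 5, -1, 7]
Stage 2 (AMPLIFY 3): -2*3=-6, 9*3=27, 5*3=15, 5*3=15, -1*3=-3, 7*3=21 -> [-6, 27, 15, 15, -3, 21]
Stage 3 (SUM): sum[0..0]=-6, sum[0..1]=21, sum[0..2]=36, sum[0..3]=51, sum[0..4]=48, sum[0..5]=69 -> [-6, 21, 36, 51, 48, 69]
Stage 4 (CLIP -10 30): clip(-6,-10,30)=-6, clip(21,-10,30)=21, clip(36,-10,30)=30, clip(51,-10,30)=30, clip(48,-10,30)=30, clip(69,-10,30)=30 -> [-6, 21, 30, 30, 30, 30]
Output sum: 135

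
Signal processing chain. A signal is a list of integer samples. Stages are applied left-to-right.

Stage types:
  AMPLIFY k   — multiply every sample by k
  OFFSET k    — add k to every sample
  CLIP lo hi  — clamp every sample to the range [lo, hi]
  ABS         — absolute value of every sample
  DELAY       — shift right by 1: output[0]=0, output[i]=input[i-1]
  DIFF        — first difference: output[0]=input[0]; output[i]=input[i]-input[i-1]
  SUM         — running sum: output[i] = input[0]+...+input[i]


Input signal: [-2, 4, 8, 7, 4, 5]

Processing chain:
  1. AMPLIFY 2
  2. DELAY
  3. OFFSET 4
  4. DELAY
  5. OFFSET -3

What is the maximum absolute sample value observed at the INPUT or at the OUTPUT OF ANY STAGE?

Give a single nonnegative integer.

Answer: 20

Derivation:
Input: [-2, 4, 8, 7, 4, 5] (max |s|=8)
Stage 1 (AMPLIFY 2): -2*2=-4, 4*2=8, 8*2=16, 7*2=14, 4*2=8, 5*2=10 -> [-4, 8, 16, 14, 8, 10] (max |s|=16)
Stage 2 (DELAY): [0, -4, 8, 16, 14, 8] = [0, -4, 8, 16, 14, 8] -> [0, -4, 8, 16, 14, 8] (max |s|=16)
Stage 3 (OFFSET 4): 0+4=4, -4+4=0, 8+4=12, 16+4=20, 14+4=18, 8+4=12 -> [4, 0, 12, 20, 18, 12] (max |s|=20)
Stage 4 (DELAY): [0, 4, 0, 12, 20, 18] = [0, 4, 0, 12, 20, 18] -> [0, 4, 0, 12, 20, 18] (max |s|=20)
Stage 5 (OFFSET -3): 0+-3=-3, 4+-3=1, 0+-3=-3, 12+-3=9, 20+-3=17, 18+-3=15 -> [-3, 1, -3, 9, 17, 15] (max |s|=17)
Overall max amplitude: 20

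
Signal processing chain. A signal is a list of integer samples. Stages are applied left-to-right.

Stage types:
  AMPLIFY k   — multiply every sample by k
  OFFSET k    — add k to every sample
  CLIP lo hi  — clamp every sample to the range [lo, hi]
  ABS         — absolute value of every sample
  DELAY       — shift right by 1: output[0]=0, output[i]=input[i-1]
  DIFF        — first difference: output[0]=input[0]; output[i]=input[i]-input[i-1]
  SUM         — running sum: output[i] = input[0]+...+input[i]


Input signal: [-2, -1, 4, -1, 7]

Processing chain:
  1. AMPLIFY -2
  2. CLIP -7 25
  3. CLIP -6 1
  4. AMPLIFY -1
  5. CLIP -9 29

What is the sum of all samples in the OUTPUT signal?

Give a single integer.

Answer: 9

Derivation:
Input: [-2, -1, 4, -1, 7]
Stage 1 (AMPLIFY -2): -2*-2=4, -1*-2=2, 4*-2=-8, -1*-2=2, 7*-2=-14 -> [4, 2, -8, 2, -14]
Stage 2 (CLIP -7 25): clip(4,-7,25)=4, clip(2,-7,25)=2, clip(-8,-7,25)=-7, clip(2,-7,25)=2, clip(-14,-7,25)=-7 -> [4, 2, -7, 2, -7]
Stage 3 (CLIP -6 1): clip(4,-6,1)=1, clip(2,-6,1)=1, clip(-7,-6,1)=-6, clip(2,-6,1)=1, clip(-7,-6,1)=-6 -> [1, 1, -6, 1, -6]
Stage 4 (AMPLIFY -1): 1*-1=-1, 1*-1=-1, -6*-1=6, 1*-1=-1, -6*-1=6 -> [-1, -1, 6, -1, 6]
Stage 5 (CLIP -9 29): clip(-1,-9,29)=-1, clip(-1,-9,29)=-1, clip(6,-9,29)=6, clip(-1,-9,29)=-1, clip(6,-9,29)=6 -> [-1, -1, 6, -1, 6]
Output sum: 9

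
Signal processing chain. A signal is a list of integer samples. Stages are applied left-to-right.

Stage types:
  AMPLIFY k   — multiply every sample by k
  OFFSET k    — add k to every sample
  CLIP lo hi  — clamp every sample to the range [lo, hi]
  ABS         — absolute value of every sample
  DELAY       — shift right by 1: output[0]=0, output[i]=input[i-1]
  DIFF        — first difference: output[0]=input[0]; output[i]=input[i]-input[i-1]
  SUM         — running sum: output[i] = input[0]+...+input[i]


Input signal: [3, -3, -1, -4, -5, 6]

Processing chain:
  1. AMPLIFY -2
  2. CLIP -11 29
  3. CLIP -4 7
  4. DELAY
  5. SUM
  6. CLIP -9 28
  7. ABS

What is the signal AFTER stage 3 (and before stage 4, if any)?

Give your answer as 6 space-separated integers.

Input: [3, -3, -1, -4, -5, 6]
Stage 1 (AMPLIFY -2): 3*-2=-6, -3*-2=6, -1*-2=2, -4*-2=8, -5*-2=10, 6*-2=-12 -> [-6, 6, 2, 8, 10, -12]
Stage 2 (CLIP -11 29): clip(-6,-11,29)=-6, clip(6,-11,29)=6, clip(2,-11,29)=2, clip(8,-11,29)=8, clip(10,-11,29)=10, clip(-12,-11,29)=-11 -> [-6, 6, 2, 8, 10, -11]
Stage 3 (CLIP -4 7): clip(-6,-4,7)=-4, clip(6,-4,7)=6, clip(2,-4,7)=2, clip(8,-4,7)=7, clip(10,-4,7)=7, clip(-11,-4,7)=-4 -> [-4, 6, 2, 7, 7, -4]

Answer: -4 6 2 7 7 -4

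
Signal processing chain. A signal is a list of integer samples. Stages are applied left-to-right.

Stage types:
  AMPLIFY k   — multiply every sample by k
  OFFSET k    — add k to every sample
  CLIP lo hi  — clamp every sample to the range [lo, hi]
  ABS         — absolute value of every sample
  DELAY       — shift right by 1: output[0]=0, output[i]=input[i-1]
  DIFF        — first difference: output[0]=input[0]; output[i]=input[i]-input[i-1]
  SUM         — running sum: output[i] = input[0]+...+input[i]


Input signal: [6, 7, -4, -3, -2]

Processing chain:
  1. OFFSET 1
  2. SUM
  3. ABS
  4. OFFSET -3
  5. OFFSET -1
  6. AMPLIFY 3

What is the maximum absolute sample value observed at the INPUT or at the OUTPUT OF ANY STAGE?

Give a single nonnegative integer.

Answer: 33

Derivation:
Input: [6, 7, -4, -3, -2] (max |s|=7)
Stage 1 (OFFSET 1): 6+1=7, 7+1=8, -4+1=-3, -3+1=-2, -2+1=-1 -> [7, 8, -3, -2, -1] (max |s|=8)
Stage 2 (SUM): sum[0..0]=7, sum[0..1]=15, sum[0..2]=12, sum[0..3]=10, sum[0..4]=9 -> [7, 15, 12, 10, 9] (max |s|=15)
Stage 3 (ABS): |7|=7, |15|=15, |12|=12, |10|=10, |9|=9 -> [7, 15, 12, 10, 9] (max |s|=15)
Stage 4 (OFFSET -3): 7+-3=4, 15+-3=12, 12+-3=9, 10+-3=7, 9+-3=6 -> [4, 12, 9, 7, 6] (max |s|=12)
Stage 5 (OFFSET -1): 4+-1=3, 12+-1=11, 9+-1=8, 7+-1=6, 6+-1=5 -> [3, 11, 8, 6, 5] (max |s|=11)
Stage 6 (AMPLIFY 3): 3*3=9, 11*3=33, 8*3=24, 6*3=18, 5*3=15 -> [9, 33, 24, 18, 15] (max |s|=33)
Overall max amplitude: 33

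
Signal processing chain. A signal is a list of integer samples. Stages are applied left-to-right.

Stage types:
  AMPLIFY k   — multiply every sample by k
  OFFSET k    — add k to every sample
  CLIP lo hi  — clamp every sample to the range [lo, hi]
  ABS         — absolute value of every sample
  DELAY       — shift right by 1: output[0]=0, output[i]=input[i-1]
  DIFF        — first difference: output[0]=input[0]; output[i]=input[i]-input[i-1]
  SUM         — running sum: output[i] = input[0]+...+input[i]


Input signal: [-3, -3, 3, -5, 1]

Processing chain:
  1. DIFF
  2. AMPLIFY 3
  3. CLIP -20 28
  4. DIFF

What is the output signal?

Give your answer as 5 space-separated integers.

Answer: -9 9 18 -38 38

Derivation:
Input: [-3, -3, 3, -5, 1]
Stage 1 (DIFF): s[0]=-3, -3--3=0, 3--3=6, -5-3=-8, 1--5=6 -> [-3, 0, 6, -8, 6]
Stage 2 (AMPLIFY 3): -3*3=-9, 0*3=0, 6*3=18, -8*3=-24, 6*3=18 -> [-9, 0, 18, -24, 18]
Stage 3 (CLIP -20 28): clip(-9,-20,28)=-9, clip(0,-20,28)=0, clip(18,-20,28)=18, clip(-24,-20,28)=-20, clip(18,-20,28)=18 -> [-9, 0, 18, -20, 18]
Stage 4 (DIFF): s[0]=-9, 0--9=9, 18-0=18, -20-18=-38, 18--20=38 -> [-9, 9, 18, -38, 38]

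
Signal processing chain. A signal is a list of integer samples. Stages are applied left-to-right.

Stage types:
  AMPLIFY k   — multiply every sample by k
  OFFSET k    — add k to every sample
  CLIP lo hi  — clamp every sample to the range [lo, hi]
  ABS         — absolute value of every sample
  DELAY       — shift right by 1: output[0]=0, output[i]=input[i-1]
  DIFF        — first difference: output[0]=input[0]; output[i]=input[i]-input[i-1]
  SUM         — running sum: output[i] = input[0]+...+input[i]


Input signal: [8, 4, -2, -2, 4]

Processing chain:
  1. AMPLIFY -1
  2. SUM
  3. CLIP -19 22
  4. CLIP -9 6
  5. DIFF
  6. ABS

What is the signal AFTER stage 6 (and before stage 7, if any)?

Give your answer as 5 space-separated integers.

Answer: 8 1 0 1 1

Derivation:
Input: [8, 4, -2, -2, 4]
Stage 1 (AMPLIFY -1): 8*-1=-8, 4*-1=-4, -2*-1=2, -2*-1=2, 4*-1=-4 -> [-8, -4, 2, 2, -4]
Stage 2 (SUM): sum[0..0]=-8, sum[0..1]=-12, sum[0..2]=-10, sum[0..3]=-8, sum[0..4]=-12 -> [-8, -12, -10, -8, -12]
Stage 3 (CLIP -19 22): clip(-8,-19,22)=-8, clip(-12,-19,22)=-12, clip(-10,-19,22)=-10, clip(-8,-19,22)=-8, clip(-12,-19,22)=-12 -> [-8, -12, -10, -8, -12]
Stage 4 (CLIP -9 6): clip(-8,-9,6)=-8, clip(-12,-9,6)=-9, clip(-10,-9,6)=-9, clip(-8,-9,6)=-8, clip(-12,-9,6)=-9 -> [-8, -9, -9, -8, -9]
Stage 5 (DIFF): s[0]=-8, -9--8=-1, -9--9=0, -8--9=1, -9--8=-1 -> [-8, -1, 0, 1, -1]
Stage 6 (ABS): |-8|=8, |-1|=1, |0|=0, |1|=1, |-1|=1 -> [8, 1, 0, 1, 1]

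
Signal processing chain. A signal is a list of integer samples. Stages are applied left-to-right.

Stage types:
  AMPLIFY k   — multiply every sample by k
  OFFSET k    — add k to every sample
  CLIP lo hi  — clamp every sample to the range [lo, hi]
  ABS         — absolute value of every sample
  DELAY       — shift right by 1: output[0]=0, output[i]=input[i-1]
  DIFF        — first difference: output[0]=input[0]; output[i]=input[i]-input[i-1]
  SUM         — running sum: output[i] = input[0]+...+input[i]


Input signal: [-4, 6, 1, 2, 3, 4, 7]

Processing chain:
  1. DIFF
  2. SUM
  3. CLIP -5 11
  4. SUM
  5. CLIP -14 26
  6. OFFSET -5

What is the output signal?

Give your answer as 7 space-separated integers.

Answer: -9 -3 -2 0 3 7 14

Derivation:
Input: [-4, 6, 1, 2, 3, 4, 7]
Stage 1 (DIFF): s[0]=-4, 6--4=10, 1-6=-5, 2-1=1, 3-2=1, 4-3=1, 7-4=3 -> [-4, 10, -5, 1, 1, 1, 3]
Stage 2 (SUM): sum[0..0]=-4, sum[0..1]=6, sum[0..2]=1, sum[0..3]=2, sum[0..4]=3, sum[0..5]=4, sum[0..6]=7 -> [-4, 6, 1, 2, 3, 4, 7]
Stage 3 (CLIP -5 11): clip(-4,-5,11)=-4, clip(6,-5,11)=6, clip(1,-5,11)=1, clip(2,-5,11)=2, clip(3,-5,11)=3, clip(4,-5,11)=4, clip(7,-5,11)=7 -> [-4, 6, 1, 2, 3, 4, 7]
Stage 4 (SUM): sum[0..0]=-4, sum[0..1]=2, sum[0..2]=3, sum[0..3]=5, sum[0..4]=8, sum[0..5]=12, sum[0..6]=19 -> [-4, 2, 3, 5, 8, 12, 19]
Stage 5 (CLIP -14 26): clip(-4,-14,26)=-4, clip(2,-14,26)=2, clip(3,-14,26)=3, clip(5,-14,26)=5, clip(8,-14,26)=8, clip(12,-14,26)=12, clip(19,-14,26)=19 -> [-4, 2, 3, 5, 8, 12, 19]
Stage 6 (OFFSET -5): -4+-5=-9, 2+-5=-3, 3+-5=-2, 5+-5=0, 8+-5=3, 12+-5=7, 19+-5=14 -> [-9, -3, -2, 0, 3, 7, 14]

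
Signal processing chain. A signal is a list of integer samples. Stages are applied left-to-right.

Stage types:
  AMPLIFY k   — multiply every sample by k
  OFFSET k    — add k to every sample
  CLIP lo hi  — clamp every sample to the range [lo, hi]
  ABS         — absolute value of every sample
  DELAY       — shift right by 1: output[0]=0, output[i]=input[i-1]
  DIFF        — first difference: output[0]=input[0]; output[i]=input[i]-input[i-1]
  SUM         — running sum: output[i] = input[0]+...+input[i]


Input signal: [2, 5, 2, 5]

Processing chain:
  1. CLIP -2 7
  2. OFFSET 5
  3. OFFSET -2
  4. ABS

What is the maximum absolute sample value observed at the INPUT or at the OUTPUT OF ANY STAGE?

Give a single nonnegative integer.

Answer: 10

Derivation:
Input: [2, 5, 2, 5] (max |s|=5)
Stage 1 (CLIP -2 7): clip(2,-2,7)=2, clip(5,-2,7)=5, clip(2,-2,7)=2, clip(5,-2,7)=5 -> [2, 5, 2, 5] (max |s|=5)
Stage 2 (OFFSET 5): 2+5=7, 5+5=10, 2+5=7, 5+5=10 -> [7, 10, 7, 10] (max |s|=10)
Stage 3 (OFFSET -2): 7+-2=5, 10+-2=8, 7+-2=5, 10+-2=8 -> [5, 8, 5, 8] (max |s|=8)
Stage 4 (ABS): |5|=5, |8|=8, |5|=5, |8|=8 -> [5, 8, 5, 8] (max |s|=8)
Overall max amplitude: 10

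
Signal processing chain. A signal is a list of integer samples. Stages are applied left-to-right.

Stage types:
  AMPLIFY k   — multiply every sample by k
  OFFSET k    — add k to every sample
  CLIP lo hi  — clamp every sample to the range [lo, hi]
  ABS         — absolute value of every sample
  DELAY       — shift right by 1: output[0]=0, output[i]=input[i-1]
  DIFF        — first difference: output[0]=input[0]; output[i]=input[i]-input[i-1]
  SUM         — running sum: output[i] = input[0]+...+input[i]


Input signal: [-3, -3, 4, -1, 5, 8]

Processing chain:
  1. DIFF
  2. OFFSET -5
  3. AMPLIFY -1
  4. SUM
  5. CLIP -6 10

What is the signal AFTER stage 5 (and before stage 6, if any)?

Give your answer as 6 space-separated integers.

Input: [-3, -3, 4, -1, 5, 8]
Stage 1 (DIFF): s[0]=-3, -3--3=0, 4--3=7, -1-4=-5, 5--1=6, 8-5=3 -> [-3, 0, 7, -5, 6, 3]
Stage 2 (OFFSET -5): -3+-5=-8, 0+-5=-5, 7+-5=2, -5+-5=-10, 6+-5=1, 3+-5=-2 -> [-8, -5, 2, -10, 1, -2]
Stage 3 (AMPLIFY -1): -8*-1=8, -5*-1=5, 2*-1=-2, -10*-1=10, 1*-1=-1, -2*-1=2 -> [8, 5, -2, 10, -1, 2]
Stage 4 (SUM): sum[0..0]=8, sum[0..1]=13, sum[0..2]=11, sum[0..3]=21, sum[0..4]=20, sum[0..5]=22 -> [8, 13, 11, 21, 20, 22]
Stage 5 (CLIP -6 10): clip(8,-6,10)=8, clip(13,-6,10)=10, clip(11,-6,10)=10, clip(21,-6,10)=10, clip(20,-6,10)=10, clip(22,-6,10)=10 -> [8, 10, 10, 10, 10, 10]

Answer: 8 10 10 10 10 10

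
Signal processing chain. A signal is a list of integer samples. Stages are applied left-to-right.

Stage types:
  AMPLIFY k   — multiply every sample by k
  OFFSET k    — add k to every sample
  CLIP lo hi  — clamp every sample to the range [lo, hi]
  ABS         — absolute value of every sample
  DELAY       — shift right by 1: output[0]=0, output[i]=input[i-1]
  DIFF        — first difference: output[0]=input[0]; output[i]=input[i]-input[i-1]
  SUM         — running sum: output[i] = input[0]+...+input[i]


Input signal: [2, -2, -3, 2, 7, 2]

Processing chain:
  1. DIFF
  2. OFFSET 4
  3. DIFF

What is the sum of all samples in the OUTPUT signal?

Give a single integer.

Answer: -1

Derivation:
Input: [2, -2, -3, 2, 7, 2]
Stage 1 (DIFF): s[0]=2, -2-2=-4, -3--2=-1, 2--3=5, 7-2=5, 2-7=-5 -> [2, -4, -1, 5, 5, -5]
Stage 2 (OFFSET 4): 2+4=6, -4+4=0, -1+4=3, 5+4=9, 5+4=9, -5+4=-1 -> [6, 0, 3, 9, 9, -1]
Stage 3 (DIFF): s[0]=6, 0-6=-6, 3-0=3, 9-3=6, 9-9=0, -1-9=-10 -> [6, -6, 3, 6, 0, -10]
Output sum: -1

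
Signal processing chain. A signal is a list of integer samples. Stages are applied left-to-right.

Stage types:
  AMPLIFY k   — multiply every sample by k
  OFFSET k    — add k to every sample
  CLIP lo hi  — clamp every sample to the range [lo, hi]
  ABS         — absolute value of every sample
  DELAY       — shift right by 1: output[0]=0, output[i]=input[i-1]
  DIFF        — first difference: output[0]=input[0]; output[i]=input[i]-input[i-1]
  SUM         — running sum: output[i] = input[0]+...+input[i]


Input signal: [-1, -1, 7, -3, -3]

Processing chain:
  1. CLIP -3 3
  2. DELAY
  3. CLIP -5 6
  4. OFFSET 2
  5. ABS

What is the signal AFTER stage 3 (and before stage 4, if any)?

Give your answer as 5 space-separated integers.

Input: [-1, -1, 7, -3, -3]
Stage 1 (CLIP -3 3): clip(-1,-3,3)=-1, clip(-1,-3,3)=-1, clip(7,-3,3)=3, clip(-3,-3,3)=-3, clip(-3,-3,3)=-3 -> [-1, -1, 3, -3, -3]
Stage 2 (DELAY): [0, -1, -1, 3, -3] = [0, -1, -1, 3, -3] -> [0, -1, -1, 3, -3]
Stage 3 (CLIP -5 6): clip(0,-5,6)=0, clip(-1,-5,6)=-1, clip(-1,-5,6)=-1, clip(3,-5,6)=3, clip(-3,-5,6)=-3 -> [0, -1, -1, 3, -3]

Answer: 0 -1 -1 3 -3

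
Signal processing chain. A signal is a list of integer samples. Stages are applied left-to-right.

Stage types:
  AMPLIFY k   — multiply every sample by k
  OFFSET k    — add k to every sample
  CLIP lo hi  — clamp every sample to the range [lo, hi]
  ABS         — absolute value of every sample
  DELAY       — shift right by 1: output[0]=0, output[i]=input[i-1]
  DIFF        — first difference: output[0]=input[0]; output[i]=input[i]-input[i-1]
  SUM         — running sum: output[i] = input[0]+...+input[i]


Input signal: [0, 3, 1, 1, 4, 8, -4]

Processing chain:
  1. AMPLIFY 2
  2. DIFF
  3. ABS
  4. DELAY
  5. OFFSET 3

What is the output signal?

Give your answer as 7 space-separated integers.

Input: [0, 3, 1, 1, 4, 8, -4]
Stage 1 (AMPLIFY 2): 0*2=0, 3*2=6, 1*2=2, 1*2=2, 4*2=8, 8*2=16, -4*2=-8 -> [0, 6, 2, 2, 8, 16, -8]
Stage 2 (DIFF): s[0]=0, 6-0=6, 2-6=-4, 2-2=0, 8-2=6, 16-8=8, -8-16=-24 -> [0, 6, -4, 0, 6, 8, -24]
Stage 3 (ABS): |0|=0, |6|=6, |-4|=4, |0|=0, |6|=6, |8|=8, |-24|=24 -> [0, 6, 4, 0, 6, 8, 24]
Stage 4 (DELAY): [0, 0, 6, 4, 0, 6, 8] = [0, 0, 6, 4, 0, 6, 8] -> [0, 0, 6, 4, 0, 6, 8]
Stage 5 (OFFSET 3): 0+3=3, 0+3=3, 6+3=9, 4+3=7, 0+3=3, 6+3=9, 8+3=11 -> [3, 3, 9, 7, 3, 9, 11]

Answer: 3 3 9 7 3 9 11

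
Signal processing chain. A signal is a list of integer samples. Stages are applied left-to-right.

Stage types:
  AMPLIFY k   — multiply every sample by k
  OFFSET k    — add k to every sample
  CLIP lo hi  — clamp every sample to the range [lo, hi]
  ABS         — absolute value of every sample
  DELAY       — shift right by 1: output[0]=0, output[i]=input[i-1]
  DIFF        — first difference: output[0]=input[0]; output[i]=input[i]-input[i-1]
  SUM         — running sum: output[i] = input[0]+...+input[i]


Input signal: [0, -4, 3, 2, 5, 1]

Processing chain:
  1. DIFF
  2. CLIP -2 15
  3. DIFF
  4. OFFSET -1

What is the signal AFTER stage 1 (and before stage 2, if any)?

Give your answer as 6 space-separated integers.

Input: [0, -4, 3, 2, 5, 1]
Stage 1 (DIFF): s[0]=0, -4-0=-4, 3--4=7, 2-3=-1, 5-2=3, 1-5=-4 -> [0, -4, 7, -1, 3, -4]

Answer: 0 -4 7 -1 3 -4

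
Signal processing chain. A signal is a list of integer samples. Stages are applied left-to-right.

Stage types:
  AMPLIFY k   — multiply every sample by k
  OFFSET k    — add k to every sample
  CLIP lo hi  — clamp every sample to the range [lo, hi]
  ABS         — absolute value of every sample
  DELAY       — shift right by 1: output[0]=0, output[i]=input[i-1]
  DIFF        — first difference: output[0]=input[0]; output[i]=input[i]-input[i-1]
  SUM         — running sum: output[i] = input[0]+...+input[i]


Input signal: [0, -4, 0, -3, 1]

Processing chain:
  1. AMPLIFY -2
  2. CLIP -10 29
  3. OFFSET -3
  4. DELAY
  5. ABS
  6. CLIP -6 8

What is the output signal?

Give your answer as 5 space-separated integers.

Input: [0, -4, 0, -3, 1]
Stage 1 (AMPLIFY -2): 0*-2=0, -4*-2=8, 0*-2=0, -3*-2=6, 1*-2=-2 -> [0, 8, 0, 6, -2]
Stage 2 (CLIP -10 29): clip(0,-10,29)=0, clip(8,-10,29)=8, clip(0,-10,29)=0, clip(6,-10,29)=6, clip(-2,-10,29)=-2 -> [0, 8, 0, 6, -2]
Stage 3 (OFFSET -3): 0+-3=-3, 8+-3=5, 0+-3=-3, 6+-3=3, -2+-3=-5 -> [-3, 5, -3, 3, -5]
Stage 4 (DELAY): [0, -3, 5, -3, 3] = [0, -3, 5, -3, 3] -> [0, -3, 5, -3, 3]
Stage 5 (ABS): |0|=0, |-3|=3, |5|=5, |-3|=3, |3|=3 -> [0, 3, 5, 3, 3]
Stage 6 (CLIP -6 8): clip(0,-6,8)=0, clip(3,-6,8)=3, clip(5,-6,8)=5, clip(3,-6,8)=3, clip(3,-6,8)=3 -> [0, 3, 5, 3, 3]

Answer: 0 3 5 3 3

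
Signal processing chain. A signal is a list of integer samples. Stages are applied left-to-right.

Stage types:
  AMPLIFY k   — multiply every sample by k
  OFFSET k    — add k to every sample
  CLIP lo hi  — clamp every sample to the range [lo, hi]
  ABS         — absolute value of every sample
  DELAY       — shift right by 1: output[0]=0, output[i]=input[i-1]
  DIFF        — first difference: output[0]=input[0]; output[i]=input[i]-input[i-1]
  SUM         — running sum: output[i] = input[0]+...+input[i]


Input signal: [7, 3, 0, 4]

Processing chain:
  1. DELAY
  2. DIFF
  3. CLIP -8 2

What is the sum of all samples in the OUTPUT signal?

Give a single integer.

Answer: -5

Derivation:
Input: [7, 3, 0, 4]
Stage 1 (DELAY): [0, 7, 3, 0] = [0, 7, 3, 0] -> [0, 7, 3, 0]
Stage 2 (DIFF): s[0]=0, 7-0=7, 3-7=-4, 0-3=-3 -> [0, 7, -4, -3]
Stage 3 (CLIP -8 2): clip(0,-8,2)=0, clip(7,-8,2)=2, clip(-4,-8,2)=-4, clip(-3,-8,2)=-3 -> [0, 2, -4, -3]
Output sum: -5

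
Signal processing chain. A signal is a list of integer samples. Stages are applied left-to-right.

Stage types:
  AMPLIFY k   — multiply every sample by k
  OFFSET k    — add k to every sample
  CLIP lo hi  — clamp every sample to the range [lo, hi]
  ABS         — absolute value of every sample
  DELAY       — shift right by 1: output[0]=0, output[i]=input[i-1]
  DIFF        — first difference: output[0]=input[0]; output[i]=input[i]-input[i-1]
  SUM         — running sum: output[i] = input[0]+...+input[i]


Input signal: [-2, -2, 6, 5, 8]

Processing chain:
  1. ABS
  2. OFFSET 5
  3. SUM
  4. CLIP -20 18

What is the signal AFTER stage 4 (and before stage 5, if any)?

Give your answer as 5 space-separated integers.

Answer: 7 14 18 18 18

Derivation:
Input: [-2, -2, 6, 5, 8]
Stage 1 (ABS): |-2|=2, |-2|=2, |6|=6, |5|=5, |8|=8 -> [2, 2, 6, 5, 8]
Stage 2 (OFFSET 5): 2+5=7, 2+5=7, 6+5=11, 5+5=10, 8+5=13 -> [7, 7, 11, 10, 13]
Stage 3 (SUM): sum[0..0]=7, sum[0..1]=14, sum[0..2]=25, sum[0..3]=35, sum[0..4]=48 -> [7, 14, 25, 35, 48]
Stage 4 (CLIP -20 18): clip(7,-20,18)=7, clip(14,-20,18)=14, clip(25,-20,18)=18, clip(35,-20,18)=18, clip(48,-20,18)=18 -> [7, 14, 18, 18, 18]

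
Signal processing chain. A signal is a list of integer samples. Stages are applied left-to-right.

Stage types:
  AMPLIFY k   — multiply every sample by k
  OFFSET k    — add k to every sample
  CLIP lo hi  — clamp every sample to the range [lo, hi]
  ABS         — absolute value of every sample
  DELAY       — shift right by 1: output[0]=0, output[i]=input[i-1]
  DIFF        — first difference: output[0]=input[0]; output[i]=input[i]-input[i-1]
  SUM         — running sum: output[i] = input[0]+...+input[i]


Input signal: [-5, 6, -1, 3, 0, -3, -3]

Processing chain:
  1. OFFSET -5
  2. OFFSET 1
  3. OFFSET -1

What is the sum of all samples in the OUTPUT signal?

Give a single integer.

Answer: -38

Derivation:
Input: [-5, 6, -1, 3, 0, -3, -3]
Stage 1 (OFFSET -5): -5+-5=-10, 6+-5=1, -1+-5=-6, 3+-5=-2, 0+-5=-5, -3+-5=-8, -3+-5=-8 -> [-10, 1, -6, -2, -5, -8, -8]
Stage 2 (OFFSET 1): -10+1=-9, 1+1=2, -6+1=-5, -2+1=-1, -5+1=-4, -8+1=-7, -8+1=-7 -> [-9, 2, -5, -1, -4, -7, -7]
Stage 3 (OFFSET -1): -9+-1=-10, 2+-1=1, -5+-1=-6, -1+-1=-2, -4+-1=-5, -7+-1=-8, -7+-1=-8 -> [-10, 1, -6, -2, -5, -8, -8]
Output sum: -38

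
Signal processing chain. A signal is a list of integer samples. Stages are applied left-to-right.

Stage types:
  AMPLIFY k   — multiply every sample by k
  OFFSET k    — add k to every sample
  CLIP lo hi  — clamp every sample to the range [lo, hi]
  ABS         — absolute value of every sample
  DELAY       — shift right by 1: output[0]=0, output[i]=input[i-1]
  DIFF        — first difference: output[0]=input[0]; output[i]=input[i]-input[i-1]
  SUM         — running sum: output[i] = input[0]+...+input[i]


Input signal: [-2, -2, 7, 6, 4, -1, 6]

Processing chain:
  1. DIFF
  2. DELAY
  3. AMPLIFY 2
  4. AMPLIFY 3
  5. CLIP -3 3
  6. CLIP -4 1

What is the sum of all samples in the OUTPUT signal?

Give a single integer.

Input: [-2, -2, 7, 6, 4, -1, 6]
Stage 1 (DIFF): s[0]=-2, -2--2=0, 7--2=9, 6-7=-1, 4-6=-2, -1-4=-5, 6--1=7 -> [-2, 0, 9, -1, -2, -5, 7]
Stage 2 (DELAY): [0, -2, 0, 9, -1, -2, -5] = [0, -2, 0, 9, -1, -2, -5] -> [0, -2, 0, 9, -1, -2, -5]
Stage 3 (AMPLIFY 2): 0*2=0, -2*2=-4, 0*2=0, 9*2=18, -1*2=-2, -2*2=-4, -5*2=-10 -> [0, -4, 0, 18, -2, -4, -10]
Stage 4 (AMPLIFY 3): 0*3=0, -4*3=-12, 0*3=0, 18*3=54, -2*3=-6, -4*3=-12, -10*3=-30 -> [0, -12, 0, 54, -6, -12, -30]
Stage 5 (CLIP -3 3): clip(0,-3,3)=0, clip(-12,-3,3)=-3, clip(0,-3,3)=0, clip(54,-3,3)=3, clip(-6,-3,3)=-3, clip(-12,-3,3)=-3, clip(-30,-3,3)=-3 -> [0, -3, 0, 3, -3, -3, -3]
Stage 6 (CLIP -4 1): clip(0,-4,1)=0, clip(-3,-4,1)=-3, clip(0,-4,1)=0, clip(3,-4,1)=1, clip(-3,-4,1)=-3, clip(-3,-4,1)=-3, clip(-3,-4,1)=-3 -> [0, -3, 0, 1, -3, -3, -3]
Output sum: -11

Answer: -11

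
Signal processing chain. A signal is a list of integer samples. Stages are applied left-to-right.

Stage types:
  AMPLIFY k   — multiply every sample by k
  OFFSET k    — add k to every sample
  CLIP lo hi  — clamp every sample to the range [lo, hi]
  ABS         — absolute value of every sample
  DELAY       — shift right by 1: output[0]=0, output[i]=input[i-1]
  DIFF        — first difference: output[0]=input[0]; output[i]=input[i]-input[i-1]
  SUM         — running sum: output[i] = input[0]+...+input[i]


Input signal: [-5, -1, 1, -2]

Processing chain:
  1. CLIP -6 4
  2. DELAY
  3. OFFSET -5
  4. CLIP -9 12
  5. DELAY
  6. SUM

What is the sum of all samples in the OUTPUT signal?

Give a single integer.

Answer: -39

Derivation:
Input: [-5, -1, 1, -2]
Stage 1 (CLIP -6 4): clip(-5,-6,4)=-5, clip(-1,-6,4)=-1, clip(1,-6,4)=1, clip(-2,-6,4)=-2 -> [-5, -1, 1, -2]
Stage 2 (DELAY): [0, -5, -1, 1] = [0, -5, -1, 1] -> [0, -5, -1, 1]
Stage 3 (OFFSET -5): 0+-5=-5, -5+-5=-10, -1+-5=-6, 1+-5=-4 -> [-5, -10, -6, -4]
Stage 4 (CLIP -9 12): clip(-5,-9,12)=-5, clip(-10,-9,12)=-9, clip(-6,-9,12)=-6, clip(-4,-9,12)=-4 -> [-5, -9, -6, -4]
Stage 5 (DELAY): [0, -5, -9, -6] = [0, -5, -9, -6] -> [0, -5, -9, -6]
Stage 6 (SUM): sum[0..0]=0, sum[0..1]=-5, sum[0..2]=-14, sum[0..3]=-20 -> [0, -5, -14, -20]
Output sum: -39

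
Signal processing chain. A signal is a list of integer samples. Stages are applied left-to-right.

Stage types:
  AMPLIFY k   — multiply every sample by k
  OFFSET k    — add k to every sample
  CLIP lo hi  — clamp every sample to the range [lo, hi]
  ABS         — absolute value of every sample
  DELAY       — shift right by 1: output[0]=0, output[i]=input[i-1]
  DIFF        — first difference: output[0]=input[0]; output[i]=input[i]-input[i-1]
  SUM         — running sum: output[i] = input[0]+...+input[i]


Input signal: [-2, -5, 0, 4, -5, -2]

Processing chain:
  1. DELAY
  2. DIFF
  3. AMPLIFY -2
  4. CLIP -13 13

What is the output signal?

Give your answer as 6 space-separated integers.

Answer: 0 4 6 -10 -8 13

Derivation:
Input: [-2, -5, 0, 4, -5, -2]
Stage 1 (DELAY): [0, -2, -5, 0, 4, -5] = [0, -2, -5, 0, 4, -5] -> [0, -2, -5, 0, 4, -5]
Stage 2 (DIFF): s[0]=0, -2-0=-2, -5--2=-3, 0--5=5, 4-0=4, -5-4=-9 -> [0, -2, -3, 5, 4, -9]
Stage 3 (AMPLIFY -2): 0*-2=0, -2*-2=4, -3*-2=6, 5*-2=-10, 4*-2=-8, -9*-2=18 -> [0, 4, 6, -10, -8, 18]
Stage 4 (CLIP -13 13): clip(0,-13,13)=0, clip(4,-13,13)=4, clip(6,-13,13)=6, clip(-10,-13,13)=-10, clip(-8,-13,13)=-8, clip(18,-13,13)=13 -> [0, 4, 6, -10, -8, 13]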